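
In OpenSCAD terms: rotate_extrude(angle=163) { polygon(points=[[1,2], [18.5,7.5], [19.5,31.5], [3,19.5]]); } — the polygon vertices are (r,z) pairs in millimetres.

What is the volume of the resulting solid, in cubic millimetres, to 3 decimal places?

Profile (r,z), 4 vertices: (1,2) (18.5,7.5) (19.5,31.5) (3,19.5)
edge 0: (1,2)→(18.5,7.5)  cross = 1·7.5 − 18.5·2 = -29.5000; (r_i+r_j)·cross = 19.5·-29.5000 = -575.2500
edge 1: (18.5,7.5)→(19.5,31.5)  cross = 18.5·31.5 − 19.5·7.5 = 436.5000; (r_i+r_j)·cross = 38·436.5000 = 16587.0000
edge 2: (19.5,31.5)→(3,19.5)  cross = 19.5·19.5 − 3·31.5 = 285.7500; (r_i+r_j)·cross = 22.5·285.7500 = 6429.3750
edge 3: (3,19.5)→(1,2)  cross = 3·2 − 1·19.5 = -13.5000; (r_i+r_j)·cross = 4·-13.5000 = -54.0000
Σcross = 679.2500 → A = |Σcross|/2 = 339.6250 mm²
Σ(r_i+r_j)·cross = 22387.1250 → first moment M = |Σ|/6 = 3731.1875
R_c = M/A = 3731.1875/339.6250 = 10.9862 mm
θ = 163° = 2.844887 rad
V = θ·R_c·A = 2.844887·10.9862·339.6250 = 10614.806 mm³

Volume = 10614.806 mm³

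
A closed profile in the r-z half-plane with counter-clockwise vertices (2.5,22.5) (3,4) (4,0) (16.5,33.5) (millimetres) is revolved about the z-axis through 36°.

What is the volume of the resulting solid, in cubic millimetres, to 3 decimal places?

Volume = 814.851 mm³

Profile (r,z), 4 vertices: (2.5,22.5) (3,4) (4,0) (16.5,33.5)
edge 0: (2.5,22.5)→(3,4)  cross = 2.5·4 − 3·22.5 = -57.5000; (r_i+r_j)·cross = 5.5·-57.5000 = -316.2500
edge 1: (3,4)→(4,0)  cross = 3·0 − 4·4 = -16.0000; (r_i+r_j)·cross = 7·-16.0000 = -112.0000
edge 2: (4,0)→(16.5,33.5)  cross = 4·33.5 − 16.5·0 = 134.0000; (r_i+r_j)·cross = 20.5·134.0000 = 2747.0000
edge 3: (16.5,33.5)→(2.5,22.5)  cross = 16.5·22.5 − 2.5·33.5 = 287.5000; (r_i+r_j)·cross = 19·287.5000 = 5462.5000
Σcross = 348.0000 → A = |Σcross|/2 = 174.0000 mm²
Σ(r_i+r_j)·cross = 7781.2500 → first moment M = |Σ|/6 = 1296.8750
R_c = M/A = 1296.8750/174.0000 = 7.4533 mm
θ = 36° = 0.628319 rad
V = θ·R_c·A = 0.628319·7.4533·174.0000 = 814.851 mm³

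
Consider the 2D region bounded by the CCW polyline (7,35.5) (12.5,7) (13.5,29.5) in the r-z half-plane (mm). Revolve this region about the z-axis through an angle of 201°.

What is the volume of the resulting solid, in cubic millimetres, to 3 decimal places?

Profile (r,z), 3 vertices: (7,35.5) (12.5,7) (13.5,29.5)
edge 0: (7,35.5)→(12.5,7)  cross = 7·7 − 12.5·35.5 = -394.7500; (r_i+r_j)·cross = 19.5·-394.7500 = -7697.6250
edge 1: (12.5,7)→(13.5,29.5)  cross = 12.5·29.5 − 13.5·7 = 274.2500; (r_i+r_j)·cross = 26·274.2500 = 7130.5000
edge 2: (13.5,29.5)→(7,35.5)  cross = 13.5·35.5 − 7·29.5 = 272.7500; (r_i+r_j)·cross = 20.5·272.7500 = 5591.3750
Σcross = 152.2500 → A = |Σcross|/2 = 76.1250 mm²
Σ(r_i+r_j)·cross = 5024.2500 → first moment M = |Σ|/6 = 837.3750
R_c = M/A = 837.3750/76.1250 = 11.0000 mm
θ = 201° = 3.508112 rad
V = θ·R_c·A = 3.508112·11.0000·76.1250 = 2937.605 mm³

Volume = 2937.605 mm³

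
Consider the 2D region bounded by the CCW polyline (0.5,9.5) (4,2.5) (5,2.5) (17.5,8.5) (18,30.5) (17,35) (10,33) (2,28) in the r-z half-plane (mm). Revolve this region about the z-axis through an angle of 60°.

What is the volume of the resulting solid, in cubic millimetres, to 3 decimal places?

Profile (r,z), 8 vertices: (0.5,9.5) (4,2.5) (5,2.5) (17.5,8.5) (18,30.5) (17,35) (10,33) (2,28)
edge 0: (0.5,9.5)→(4,2.5)  cross = 0.5·2.5 − 4·9.5 = -36.7500; (r_i+r_j)·cross = 4.5·-36.7500 = -165.3750
edge 1: (4,2.5)→(5,2.5)  cross = 4·2.5 − 5·2.5 = -2.5000; (r_i+r_j)·cross = 9·-2.5000 = -22.5000
edge 2: (5,2.5)→(17.5,8.5)  cross = 5·8.5 − 17.5·2.5 = -1.2500; (r_i+r_j)·cross = 22.5·-1.2500 = -28.1250
edge 3: (17.5,8.5)→(18,30.5)  cross = 17.5·30.5 − 18·8.5 = 380.7500; (r_i+r_j)·cross = 35.5·380.7500 = 13516.6250
edge 4: (18,30.5)→(17,35)  cross = 18·35 − 17·30.5 = 111.5000; (r_i+r_j)·cross = 35·111.5000 = 3902.5000
edge 5: (17,35)→(10,33)  cross = 17·33 − 10·35 = 211.0000; (r_i+r_j)·cross = 27·211.0000 = 5697.0000
edge 6: (10,33)→(2,28)  cross = 10·28 − 2·33 = 214.0000; (r_i+r_j)·cross = 12·214.0000 = 2568.0000
edge 7: (2,28)→(0.5,9.5)  cross = 2·9.5 − 0.5·28 = 5.0000; (r_i+r_j)·cross = 2.5·5.0000 = 12.5000
Σcross = 881.7500 → A = |Σcross|/2 = 440.8750 mm²
Σ(r_i+r_j)·cross = 25480.6250 → first moment M = |Σ|/6 = 4246.7708
R_c = M/A = 4246.7708/440.8750 = 9.6326 mm
θ = 60° = 1.047198 rad
V = θ·R_c·A = 1.047198·9.6326·440.8750 = 4447.208 mm³

Volume = 4447.208 mm³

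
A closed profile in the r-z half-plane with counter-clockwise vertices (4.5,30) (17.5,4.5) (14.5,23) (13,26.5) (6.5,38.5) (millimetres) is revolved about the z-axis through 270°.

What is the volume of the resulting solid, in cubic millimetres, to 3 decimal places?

Profile (r,z), 5 vertices: (4.5,30) (17.5,4.5) (14.5,23) (13,26.5) (6.5,38.5)
edge 0: (4.5,30)→(17.5,4.5)  cross = 4.5·4.5 − 17.5·30 = -504.7500; (r_i+r_j)·cross = 22·-504.7500 = -11104.5000
edge 1: (17.5,4.5)→(14.5,23)  cross = 17.5·23 − 14.5·4.5 = 337.2500; (r_i+r_j)·cross = 32·337.2500 = 10792.0000
edge 2: (14.5,23)→(13,26.5)  cross = 14.5·26.5 − 13·23 = 85.2500; (r_i+r_j)·cross = 27.5·85.2500 = 2344.3750
edge 3: (13,26.5)→(6.5,38.5)  cross = 13·38.5 − 6.5·26.5 = 328.2500; (r_i+r_j)·cross = 19.5·328.2500 = 6400.8750
edge 4: (6.5,38.5)→(4.5,30)  cross = 6.5·30 − 4.5·38.5 = 21.7500; (r_i+r_j)·cross = 11·21.7500 = 239.2500
Σcross = 267.7500 → A = |Σcross|/2 = 133.8750 mm²
Σ(r_i+r_j)·cross = 8672.0000 → first moment M = |Σ|/6 = 1445.3333
R_c = M/A = 1445.3333/133.8750 = 10.7961 mm
θ = 270° = 4.712389 rad
V = θ·R_c·A = 4.712389·10.7961·133.8750 = 6810.973 mm³

Volume = 6810.973 mm³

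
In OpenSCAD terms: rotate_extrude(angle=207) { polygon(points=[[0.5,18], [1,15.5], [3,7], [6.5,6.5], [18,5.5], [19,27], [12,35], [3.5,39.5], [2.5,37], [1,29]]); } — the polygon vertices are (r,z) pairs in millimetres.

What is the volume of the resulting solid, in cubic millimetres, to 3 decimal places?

Volume = 16882.611 mm³

Profile (r,z), 10 vertices: (0.5,18) (1,15.5) (3,7) (6.5,6.5) (18,5.5) (19,27) (12,35) (3.5,39.5) (2.5,37) (1,29)
edge 0: (0.5,18)→(1,15.5)  cross = 0.5·15.5 − 1·18 = -10.2500; (r_i+r_j)·cross = 1.5·-10.2500 = -15.3750
edge 1: (1,15.5)→(3,7)  cross = 1·7 − 3·15.5 = -39.5000; (r_i+r_j)·cross = 4·-39.5000 = -158.0000
edge 2: (3,7)→(6.5,6.5)  cross = 3·6.5 − 6.5·7 = -26.0000; (r_i+r_j)·cross = 9.5·-26.0000 = -247.0000
edge 3: (6.5,6.5)→(18,5.5)  cross = 6.5·5.5 − 18·6.5 = -81.2500; (r_i+r_j)·cross = 24.5·-81.2500 = -1990.6250
edge 4: (18,5.5)→(19,27)  cross = 18·27 − 19·5.5 = 381.5000; (r_i+r_j)·cross = 37·381.5000 = 14115.5000
edge 5: (19,27)→(12,35)  cross = 19·35 − 12·27 = 341.0000; (r_i+r_j)·cross = 31·341.0000 = 10571.0000
edge 6: (12,35)→(3.5,39.5)  cross = 12·39.5 − 3.5·35 = 351.5000; (r_i+r_j)·cross = 15.5·351.5000 = 5448.2500
edge 7: (3.5,39.5)→(2.5,37)  cross = 3.5·37 − 2.5·39.5 = 30.7500; (r_i+r_j)·cross = 6·30.7500 = 184.5000
edge 8: (2.5,37)→(1,29)  cross = 2.5·29 − 1·37 = 35.5000; (r_i+r_j)·cross = 3.5·35.5000 = 124.2500
edge 9: (1,29)→(0.5,18)  cross = 1·18 − 0.5·29 = 3.5000; (r_i+r_j)·cross = 1.5·3.5000 = 5.2500
Σcross = 986.7500 → A = |Σcross|/2 = 493.3750 mm²
Σ(r_i+r_j)·cross = 28037.7500 → first moment M = |Σ|/6 = 4672.9583
R_c = M/A = 4672.9583/493.3750 = 9.4714 mm
θ = 207° = 3.612832 rad
V = θ·R_c·A = 3.612832·9.4714·493.3750 = 16882.611 mm³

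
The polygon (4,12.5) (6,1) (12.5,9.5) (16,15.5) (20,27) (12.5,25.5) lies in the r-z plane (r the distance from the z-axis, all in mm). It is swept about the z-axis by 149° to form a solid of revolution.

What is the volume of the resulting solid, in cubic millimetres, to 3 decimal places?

Volume = 5286.249 mm³

Profile (r,z), 6 vertices: (4,12.5) (6,1) (12.5,9.5) (16,15.5) (20,27) (12.5,25.5)
edge 0: (4,12.5)→(6,1)  cross = 4·1 − 6·12.5 = -71.0000; (r_i+r_j)·cross = 10·-71.0000 = -710.0000
edge 1: (6,1)→(12.5,9.5)  cross = 6·9.5 − 12.5·1 = 44.5000; (r_i+r_j)·cross = 18.5·44.5000 = 823.2500
edge 2: (12.5,9.5)→(16,15.5)  cross = 12.5·15.5 − 16·9.5 = 41.7500; (r_i+r_j)·cross = 28.5·41.7500 = 1189.8750
edge 3: (16,15.5)→(20,27)  cross = 16·27 − 20·15.5 = 122.0000; (r_i+r_j)·cross = 36·122.0000 = 4392.0000
edge 4: (20,27)→(12.5,25.5)  cross = 20·25.5 − 12.5·27 = 172.5000; (r_i+r_j)·cross = 32.5·172.5000 = 5606.2500
edge 5: (12.5,25.5)→(4,12.5)  cross = 12.5·12.5 − 4·25.5 = 54.2500; (r_i+r_j)·cross = 16.5·54.2500 = 895.1250
Σcross = 364.0000 → A = |Σcross|/2 = 182.0000 mm²
Σ(r_i+r_j)·cross = 12196.5000 → first moment M = |Σ|/6 = 2032.7500
R_c = M/A = 2032.7500/182.0000 = 11.1690 mm
θ = 149° = 2.600541 rad
V = θ·R_c·A = 2.600541·11.1690·182.0000 = 5286.249 mm³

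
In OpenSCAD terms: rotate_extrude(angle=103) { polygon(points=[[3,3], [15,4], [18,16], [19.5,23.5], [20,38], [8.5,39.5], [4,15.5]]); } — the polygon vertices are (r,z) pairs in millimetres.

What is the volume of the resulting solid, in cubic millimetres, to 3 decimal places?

Volume = 9754.523 mm³

Profile (r,z), 7 vertices: (3,3) (15,4) (18,16) (19.5,23.5) (20,38) (8.5,39.5) (4,15.5)
edge 0: (3,3)→(15,4)  cross = 3·4 − 15·3 = -33.0000; (r_i+r_j)·cross = 18·-33.0000 = -594.0000
edge 1: (15,4)→(18,16)  cross = 15·16 − 18·4 = 168.0000; (r_i+r_j)·cross = 33·168.0000 = 5544.0000
edge 2: (18,16)→(19.5,23.5)  cross = 18·23.5 − 19.5·16 = 111.0000; (r_i+r_j)·cross = 37.5·111.0000 = 4162.5000
edge 3: (19.5,23.5)→(20,38)  cross = 19.5·38 − 20·23.5 = 271.0000; (r_i+r_j)·cross = 39.5·271.0000 = 10704.5000
edge 4: (20,38)→(8.5,39.5)  cross = 20·39.5 − 8.5·38 = 467.0000; (r_i+r_j)·cross = 28.5·467.0000 = 13309.5000
edge 5: (8.5,39.5)→(4,15.5)  cross = 8.5·15.5 − 4·39.5 = -26.2500; (r_i+r_j)·cross = 12.5·-26.2500 = -328.1250
edge 6: (4,15.5)→(3,3)  cross = 4·3 − 3·15.5 = -34.5000; (r_i+r_j)·cross = 7·-34.5000 = -241.5000
Σcross = 923.2500 → A = |Σcross|/2 = 461.6250 mm²
Σ(r_i+r_j)·cross = 32556.8750 → first moment M = |Σ|/6 = 5426.1458
R_c = M/A = 5426.1458/461.6250 = 11.7544 mm
θ = 103° = 1.797689 rad
V = θ·R_c·A = 1.797689·11.7544·461.6250 = 9754.523 mm³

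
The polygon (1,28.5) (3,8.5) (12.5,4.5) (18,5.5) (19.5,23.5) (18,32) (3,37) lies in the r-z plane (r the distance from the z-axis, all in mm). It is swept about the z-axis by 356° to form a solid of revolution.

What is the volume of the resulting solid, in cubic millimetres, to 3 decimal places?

Profile (r,z), 7 vertices: (1,28.5) (3,8.5) (12.5,4.5) (18,5.5) (19.5,23.5) (18,32) (3,37)
edge 0: (1,28.5)→(3,8.5)  cross = 1·8.5 − 3·28.5 = -77.0000; (r_i+r_j)·cross = 4·-77.0000 = -308.0000
edge 1: (3,8.5)→(12.5,4.5)  cross = 3·4.5 − 12.5·8.5 = -92.7500; (r_i+r_j)·cross = 15.5·-92.7500 = -1437.6250
edge 2: (12.5,4.5)→(18,5.5)  cross = 12.5·5.5 − 18·4.5 = -12.2500; (r_i+r_j)·cross = 30.5·-12.2500 = -373.6250
edge 3: (18,5.5)→(19.5,23.5)  cross = 18·23.5 − 19.5·5.5 = 315.7500; (r_i+r_j)·cross = 37.5·315.7500 = 11840.6250
edge 4: (19.5,23.5)→(18,32)  cross = 19.5·32 − 18·23.5 = 201.0000; (r_i+r_j)·cross = 37.5·201.0000 = 7537.5000
edge 5: (18,32)→(3,37)  cross = 18·37 − 3·32 = 570.0000; (r_i+r_j)·cross = 21·570.0000 = 11970.0000
edge 6: (3,37)→(1,28.5)  cross = 3·28.5 − 1·37 = 48.5000; (r_i+r_j)·cross = 4·48.5000 = 194.0000
Σcross = 953.2500 → A = |Σcross|/2 = 476.6250 mm²
Σ(r_i+r_j)·cross = 29422.8750 → first moment M = |Σ|/6 = 4903.8125
R_c = M/A = 4903.8125/476.6250 = 10.2886 mm
θ = 356° = 6.213372 rad
V = θ·R_c·A = 6.213372·10.2886·476.6250 = 30469.212 mm³

Volume = 30469.212 mm³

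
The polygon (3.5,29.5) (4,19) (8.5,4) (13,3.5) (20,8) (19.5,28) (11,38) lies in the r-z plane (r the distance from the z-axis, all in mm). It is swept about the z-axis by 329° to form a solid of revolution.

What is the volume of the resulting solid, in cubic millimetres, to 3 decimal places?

Profile (r,z), 7 vertices: (3.5,29.5) (4,19) (8.5,4) (13,3.5) (20,8) (19.5,28) (11,38)
edge 0: (3.5,29.5)→(4,19)  cross = 3.5·19 − 4·29.5 = -51.5000; (r_i+r_j)·cross = 7.5·-51.5000 = -386.2500
edge 1: (4,19)→(8.5,4)  cross = 4·4 − 8.5·19 = -145.5000; (r_i+r_j)·cross = 12.5·-145.5000 = -1818.7500
edge 2: (8.5,4)→(13,3.5)  cross = 8.5·3.5 − 13·4 = -22.2500; (r_i+r_j)·cross = 21.5·-22.2500 = -478.3750
edge 3: (13,3.5)→(20,8)  cross = 13·8 − 20·3.5 = 34.0000; (r_i+r_j)·cross = 33·34.0000 = 1122.0000
edge 4: (20,8)→(19.5,28)  cross = 20·28 − 19.5·8 = 404.0000; (r_i+r_j)·cross = 39.5·404.0000 = 15958.0000
edge 5: (19.5,28)→(11,38)  cross = 19.5·38 − 11·28 = 433.0000; (r_i+r_j)·cross = 30.5·433.0000 = 13206.5000
edge 6: (11,38)→(3.5,29.5)  cross = 11·29.5 − 3.5·38 = 191.5000; (r_i+r_j)·cross = 14.5·191.5000 = 2776.7500
Σcross = 843.2500 → A = |Σcross|/2 = 421.6250 mm²
Σ(r_i+r_j)·cross = 30379.8750 → first moment M = |Σ|/6 = 5063.3125
R_c = M/A = 5063.3125/421.6250 = 12.0090 mm
θ = 329° = 5.742133 rad
V = θ·R_c·A = 5.742133·12.0090·421.6250 = 29074.215 mm³

Volume = 29074.215 mm³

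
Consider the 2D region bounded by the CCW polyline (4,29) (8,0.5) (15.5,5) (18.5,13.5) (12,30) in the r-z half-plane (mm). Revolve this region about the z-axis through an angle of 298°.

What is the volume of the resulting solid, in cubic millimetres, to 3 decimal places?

Profile (r,z), 5 vertices: (4,29) (8,0.5) (15.5,5) (18.5,13.5) (12,30)
edge 0: (4,29)→(8,0.5)  cross = 4·0.5 − 8·29 = -230.0000; (r_i+r_j)·cross = 12·-230.0000 = -2760.0000
edge 1: (8,0.5)→(15.5,5)  cross = 8·5 − 15.5·0.5 = 32.2500; (r_i+r_j)·cross = 23.5·32.2500 = 757.8750
edge 2: (15.5,5)→(18.5,13.5)  cross = 15.5·13.5 − 18.5·5 = 116.7500; (r_i+r_j)·cross = 34·116.7500 = 3969.5000
edge 3: (18.5,13.5)→(12,30)  cross = 18.5·30 − 12·13.5 = 393.0000; (r_i+r_j)·cross = 30.5·393.0000 = 11986.5000
edge 4: (12,30)→(4,29)  cross = 12·29 − 4·30 = 228.0000; (r_i+r_j)·cross = 16·228.0000 = 3648.0000
Σcross = 540.0000 → A = |Σcross|/2 = 270.0000 mm²
Σ(r_i+r_j)·cross = 17601.8750 → first moment M = |Σ|/6 = 2933.6458
R_c = M/A = 2933.6458/270.0000 = 10.8654 mm
θ = 298° = 5.201081 rad
V = θ·R_c·A = 5.201081·10.8654·270.0000 = 15258.130 mm³

Volume = 15258.130 mm³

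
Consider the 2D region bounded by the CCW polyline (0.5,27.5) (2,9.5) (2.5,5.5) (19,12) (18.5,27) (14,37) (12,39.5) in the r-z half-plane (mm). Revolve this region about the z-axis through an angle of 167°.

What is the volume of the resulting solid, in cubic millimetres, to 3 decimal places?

Profile (r,z), 7 vertices: (0.5,27.5) (2,9.5) (2.5,5.5) (19,12) (18.5,27) (14,37) (12,39.5)
edge 0: (0.5,27.5)→(2,9.5)  cross = 0.5·9.5 − 2·27.5 = -50.2500; (r_i+r_j)·cross = 2.5·-50.2500 = -125.6250
edge 1: (2,9.5)→(2.5,5.5)  cross = 2·5.5 − 2.5·9.5 = -12.7500; (r_i+r_j)·cross = 4.5·-12.7500 = -57.3750
edge 2: (2.5,5.5)→(19,12)  cross = 2.5·12 − 19·5.5 = -74.5000; (r_i+r_j)·cross = 21.5·-74.5000 = -1601.7500
edge 3: (19,12)→(18.5,27)  cross = 19·27 − 18.5·12 = 291.0000; (r_i+r_j)·cross = 37.5·291.0000 = 10912.5000
edge 4: (18.5,27)→(14,37)  cross = 18.5·37 − 14·27 = 306.5000; (r_i+r_j)·cross = 32.5·306.5000 = 9961.2500
edge 5: (14,37)→(12,39.5)  cross = 14·39.5 − 12·37 = 109.0000; (r_i+r_j)·cross = 26·109.0000 = 2834.0000
edge 6: (12,39.5)→(0.5,27.5)  cross = 12·27.5 − 0.5·39.5 = 310.2500; (r_i+r_j)·cross = 12.5·310.2500 = 3878.1250
Σcross = 879.2500 → A = |Σcross|/2 = 439.6250 mm²
Σ(r_i+r_j)·cross = 25801.1250 → first moment M = |Σ|/6 = 4300.1875
R_c = M/A = 4300.1875/439.6250 = 9.7815 mm
θ = 167° = 2.914700 rad
V = θ·R_c·A = 2.914700·9.7815·439.6250 = 12533.756 mm³

Volume = 12533.756 mm³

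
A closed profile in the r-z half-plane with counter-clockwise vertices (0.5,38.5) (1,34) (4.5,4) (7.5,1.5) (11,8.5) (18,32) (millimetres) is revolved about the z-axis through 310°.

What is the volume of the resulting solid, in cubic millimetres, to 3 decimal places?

Volume = 16266.618 mm³

Profile (r,z), 6 vertices: (0.5,38.5) (1,34) (4.5,4) (7.5,1.5) (11,8.5) (18,32)
edge 0: (0.5,38.5)→(1,34)  cross = 0.5·34 − 1·38.5 = -21.5000; (r_i+r_j)·cross = 1.5·-21.5000 = -32.2500
edge 1: (1,34)→(4.5,4)  cross = 1·4 − 4.5·34 = -149.0000; (r_i+r_j)·cross = 5.5·-149.0000 = -819.5000
edge 2: (4.5,4)→(7.5,1.5)  cross = 4.5·1.5 − 7.5·4 = -23.2500; (r_i+r_j)·cross = 12·-23.2500 = -279.0000
edge 3: (7.5,1.5)→(11,8.5)  cross = 7.5·8.5 − 11·1.5 = 47.2500; (r_i+r_j)·cross = 18.5·47.2500 = 874.1250
edge 4: (11,8.5)→(18,32)  cross = 11·32 − 18·8.5 = 199.0000; (r_i+r_j)·cross = 29·199.0000 = 5771.0000
edge 5: (18,32)→(0.5,38.5)  cross = 18·38.5 − 0.5·32 = 677.0000; (r_i+r_j)·cross = 18.5·677.0000 = 12524.5000
Σcross = 729.5000 → A = |Σcross|/2 = 364.7500 mm²
Σ(r_i+r_j)·cross = 18038.8750 → first moment M = |Σ|/6 = 3006.4792
R_c = M/A = 3006.4792/364.7500 = 8.2426 mm
θ = 310° = 5.410521 rad
V = θ·R_c·A = 5.410521·8.2426·364.7500 = 16266.618 mm³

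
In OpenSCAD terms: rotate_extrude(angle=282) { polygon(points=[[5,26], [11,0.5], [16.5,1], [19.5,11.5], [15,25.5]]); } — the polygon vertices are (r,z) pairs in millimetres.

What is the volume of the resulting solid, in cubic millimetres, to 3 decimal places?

Profile (r,z), 5 vertices: (5,26) (11,0.5) (16.5,1) (19.5,11.5) (15,25.5)
edge 0: (5,26)→(11,0.5)  cross = 5·0.5 − 11·26 = -283.5000; (r_i+r_j)·cross = 16·-283.5000 = -4536.0000
edge 1: (11,0.5)→(16.5,1)  cross = 11·1 − 16.5·0.5 = 2.7500; (r_i+r_j)·cross = 27.5·2.7500 = 75.6250
edge 2: (16.5,1)→(19.5,11.5)  cross = 16.5·11.5 − 19.5·1 = 170.2500; (r_i+r_j)·cross = 36·170.2500 = 6129.0000
edge 3: (19.5,11.5)→(15,25.5)  cross = 19.5·25.5 − 15·11.5 = 324.7500; (r_i+r_j)·cross = 34.5·324.7500 = 11203.8750
edge 4: (15,25.5)→(5,26)  cross = 15·26 − 5·25.5 = 262.5000; (r_i+r_j)·cross = 20·262.5000 = 5250.0000
Σcross = 476.7500 → A = |Σcross|/2 = 238.3750 mm²
Σ(r_i+r_j)·cross = 18122.5000 → first moment M = |Σ|/6 = 3020.4167
R_c = M/A = 3020.4167/238.3750 = 12.6709 mm
θ = 282° = 4.921828 rad
V = θ·R_c·A = 4.921828·12.6709·238.3750 = 14865.973 mm³

Volume = 14865.973 mm³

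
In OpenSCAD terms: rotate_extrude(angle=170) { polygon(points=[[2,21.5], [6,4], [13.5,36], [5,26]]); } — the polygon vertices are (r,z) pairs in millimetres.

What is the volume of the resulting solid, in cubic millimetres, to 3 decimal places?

Profile (r,z), 4 vertices: (2,21.5) (6,4) (13.5,36) (5,26)
edge 0: (2,21.5)→(6,4)  cross = 2·4 − 6·21.5 = -121.0000; (r_i+r_j)·cross = 8·-121.0000 = -968.0000
edge 1: (6,4)→(13.5,36)  cross = 6·36 − 13.5·4 = 162.0000; (r_i+r_j)·cross = 19.5·162.0000 = 3159.0000
edge 2: (13.5,36)→(5,26)  cross = 13.5·26 − 5·36 = 171.0000; (r_i+r_j)·cross = 18.5·171.0000 = 3163.5000
edge 3: (5,26)→(2,21.5)  cross = 5·21.5 − 2·26 = 55.5000; (r_i+r_j)·cross = 7·55.5000 = 388.5000
Σcross = 267.5000 → A = |Σcross|/2 = 133.7500 mm²
Σ(r_i+r_j)·cross = 5743.0000 → first moment M = |Σ|/6 = 957.1667
R_c = M/A = 957.1667/133.7500 = 7.1564 mm
θ = 170° = 2.967060 rad
V = θ·R_c·A = 2.967060·7.1564·133.7500 = 2839.971 mm³

Volume = 2839.971 mm³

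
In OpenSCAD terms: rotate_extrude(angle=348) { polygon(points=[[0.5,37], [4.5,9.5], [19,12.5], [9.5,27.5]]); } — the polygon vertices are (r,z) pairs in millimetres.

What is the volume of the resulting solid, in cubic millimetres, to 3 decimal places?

Profile (r,z), 4 vertices: (0.5,37) (4.5,9.5) (19,12.5) (9.5,27.5)
edge 0: (0.5,37)→(4.5,9.5)  cross = 0.5·9.5 − 4.5·37 = -161.7500; (r_i+r_j)·cross = 5·-161.7500 = -808.7500
edge 1: (4.5,9.5)→(19,12.5)  cross = 4.5·12.5 − 19·9.5 = -124.2500; (r_i+r_j)·cross = 23.5·-124.2500 = -2919.8750
edge 2: (19,12.5)→(9.5,27.5)  cross = 19·27.5 − 9.5·12.5 = 403.7500; (r_i+r_j)·cross = 28.5·403.7500 = 11506.8750
edge 3: (9.5,27.5)→(0.5,37)  cross = 9.5·37 − 0.5·27.5 = 337.7500; (r_i+r_j)·cross = 10·337.7500 = 3377.5000
Σcross = 455.5000 → A = |Σcross|/2 = 227.7500 mm²
Σ(r_i+r_j)·cross = 11155.7500 → first moment M = |Σ|/6 = 1859.2917
R_c = M/A = 1859.2917/227.7500 = 8.1637 mm
θ = 348° = 6.073746 rad
V = θ·R_c·A = 6.073746·8.1637·227.7500 = 11292.865 mm³

Volume = 11292.865 mm³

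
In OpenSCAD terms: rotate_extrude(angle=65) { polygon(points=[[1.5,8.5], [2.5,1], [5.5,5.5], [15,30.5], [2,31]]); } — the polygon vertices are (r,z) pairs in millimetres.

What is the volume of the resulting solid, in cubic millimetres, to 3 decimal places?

Volume = 1607.039 mm³

Profile (r,z), 5 vertices: (1.5,8.5) (2.5,1) (5.5,5.5) (15,30.5) (2,31)
edge 0: (1.5,8.5)→(2.5,1)  cross = 1.5·1 − 2.5·8.5 = -19.7500; (r_i+r_j)·cross = 4·-19.7500 = -79.0000
edge 1: (2.5,1)→(5.5,5.5)  cross = 2.5·5.5 − 5.5·1 = 8.2500; (r_i+r_j)·cross = 8·8.2500 = 66.0000
edge 2: (5.5,5.5)→(15,30.5)  cross = 5.5·30.5 − 15·5.5 = 85.2500; (r_i+r_j)·cross = 20.5·85.2500 = 1747.6250
edge 3: (15,30.5)→(2,31)  cross = 15·31 − 2·30.5 = 404.0000; (r_i+r_j)·cross = 17·404.0000 = 6868.0000
edge 4: (2,31)→(1.5,8.5)  cross = 2·8.5 − 1.5·31 = -29.5000; (r_i+r_j)·cross = 3.5·-29.5000 = -103.2500
Σcross = 448.2500 → A = |Σcross|/2 = 224.1250 mm²
Σ(r_i+r_j)·cross = 8499.3750 → first moment M = |Σ|/6 = 1416.5625
R_c = M/A = 1416.5625/224.1250 = 6.3204 mm
θ = 65° = 1.134464 rad
V = θ·R_c·A = 1.134464·6.3204·224.1250 = 1607.039 mm³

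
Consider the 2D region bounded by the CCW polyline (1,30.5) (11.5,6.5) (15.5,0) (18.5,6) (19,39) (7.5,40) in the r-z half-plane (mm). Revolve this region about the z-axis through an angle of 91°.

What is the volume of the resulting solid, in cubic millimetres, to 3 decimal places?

Profile (r,z), 6 vertices: (1,30.5) (11.5,6.5) (15.5,0) (18.5,6) (19,39) (7.5,40)
edge 0: (1,30.5)→(11.5,6.5)  cross = 1·6.5 − 11.5·30.5 = -344.2500; (r_i+r_j)·cross = 12.5·-344.2500 = -4303.1250
edge 1: (11.5,6.5)→(15.5,0)  cross = 11.5·0 − 15.5·6.5 = -100.7500; (r_i+r_j)·cross = 27·-100.7500 = -2720.2500
edge 2: (15.5,0)→(18.5,6)  cross = 15.5·6 − 18.5·0 = 93.0000; (r_i+r_j)·cross = 34·93.0000 = 3162.0000
edge 3: (18.5,6)→(19,39)  cross = 18.5·39 − 19·6 = 607.5000; (r_i+r_j)·cross = 37.5·607.5000 = 22781.2500
edge 4: (19,39)→(7.5,40)  cross = 19·40 − 7.5·39 = 467.5000; (r_i+r_j)·cross = 26.5·467.5000 = 12388.7500
edge 5: (7.5,40)→(1,30.5)  cross = 7.5·30.5 − 1·40 = 188.7500; (r_i+r_j)·cross = 8.5·188.7500 = 1604.3750
Σcross = 911.7500 → A = |Σcross|/2 = 455.8750 mm²
Σ(r_i+r_j)·cross = 32913.0000 → first moment M = |Σ|/6 = 5485.5000
R_c = M/A = 5485.5000/455.8750 = 12.0329 mm
θ = 91° = 1.588250 rad
V = θ·R_c·A = 1.588250·12.0329·455.8750 = 8712.343 mm³

Volume = 8712.343 mm³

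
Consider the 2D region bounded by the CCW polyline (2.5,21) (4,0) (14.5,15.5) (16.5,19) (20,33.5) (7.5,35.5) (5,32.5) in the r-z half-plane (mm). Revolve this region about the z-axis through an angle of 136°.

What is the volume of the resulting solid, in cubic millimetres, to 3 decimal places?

Volume = 8363.350 mm³

Profile (r,z), 7 vertices: (2.5,21) (4,0) (14.5,15.5) (16.5,19) (20,33.5) (7.5,35.5) (5,32.5)
edge 0: (2.5,21)→(4,0)  cross = 2.5·0 − 4·21 = -84.0000; (r_i+r_j)·cross = 6.5·-84.0000 = -546.0000
edge 1: (4,0)→(14.5,15.5)  cross = 4·15.5 − 14.5·0 = 62.0000; (r_i+r_j)·cross = 18.5·62.0000 = 1147.0000
edge 2: (14.5,15.5)→(16.5,19)  cross = 14.5·19 − 16.5·15.5 = 19.7500; (r_i+r_j)·cross = 31·19.7500 = 612.2500
edge 3: (16.5,19)→(20,33.5)  cross = 16.5·33.5 − 20·19 = 172.7500; (r_i+r_j)·cross = 36.5·172.7500 = 6305.3750
edge 4: (20,33.5)→(7.5,35.5)  cross = 20·35.5 − 7.5·33.5 = 458.7500; (r_i+r_j)·cross = 27.5·458.7500 = 12615.6250
edge 5: (7.5,35.5)→(5,32.5)  cross = 7.5·32.5 − 5·35.5 = 66.2500; (r_i+r_j)·cross = 12.5·66.2500 = 828.1250
edge 6: (5,32.5)→(2.5,21)  cross = 5·21 − 2.5·32.5 = 23.7500; (r_i+r_j)·cross = 7.5·23.7500 = 178.1250
Σcross = 719.2500 → A = |Σcross|/2 = 359.6250 mm²
Σ(r_i+r_j)·cross = 21140.5000 → first moment M = |Σ|/6 = 3523.4167
R_c = M/A = 3523.4167/359.6250 = 9.7975 mm
θ = 136° = 2.373648 rad
V = θ·R_c·A = 2.373648·9.7975·359.6250 = 8363.350 mm³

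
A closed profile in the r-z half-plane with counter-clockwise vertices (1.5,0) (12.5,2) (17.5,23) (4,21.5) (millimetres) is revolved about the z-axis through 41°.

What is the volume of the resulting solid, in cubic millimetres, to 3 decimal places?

Volume = 1616.149 mm³

Profile (r,z), 4 vertices: (1.5,0) (12.5,2) (17.5,23) (4,21.5)
edge 0: (1.5,0)→(12.5,2)  cross = 1.5·2 − 12.5·0 = 3.0000; (r_i+r_j)·cross = 14·3.0000 = 42.0000
edge 1: (12.5,2)→(17.5,23)  cross = 12.5·23 − 17.5·2 = 252.5000; (r_i+r_j)·cross = 30·252.5000 = 7575.0000
edge 2: (17.5,23)→(4,21.5)  cross = 17.5·21.5 − 4·23 = 284.2500; (r_i+r_j)·cross = 21.5·284.2500 = 6111.3750
edge 3: (4,21.5)→(1.5,0)  cross = 4·0 − 1.5·21.5 = -32.2500; (r_i+r_j)·cross = 5.5·-32.2500 = -177.3750
Σcross = 507.5000 → A = |Σcross|/2 = 253.7500 mm²
Σ(r_i+r_j)·cross = 13551.0000 → first moment M = |Σ|/6 = 2258.5000
R_c = M/A = 2258.5000/253.7500 = 8.9005 mm
θ = 41° = 0.715585 rad
V = θ·R_c·A = 0.715585·8.9005·253.7500 = 1616.149 mm³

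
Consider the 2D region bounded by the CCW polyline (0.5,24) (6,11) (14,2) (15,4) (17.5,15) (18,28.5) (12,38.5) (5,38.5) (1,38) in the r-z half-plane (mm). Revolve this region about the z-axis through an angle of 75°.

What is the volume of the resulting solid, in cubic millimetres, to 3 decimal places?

Volume = 5715.926 mm³

Profile (r,z), 9 vertices: (0.5,24) (6,11) (14,2) (15,4) (17.5,15) (18,28.5) (12,38.5) (5,38.5) (1,38)
edge 0: (0.5,24)→(6,11)  cross = 0.5·11 − 6·24 = -138.5000; (r_i+r_j)·cross = 6.5·-138.5000 = -900.2500
edge 1: (6,11)→(14,2)  cross = 6·2 − 14·11 = -142.0000; (r_i+r_j)·cross = 20·-142.0000 = -2840.0000
edge 2: (14,2)→(15,4)  cross = 14·4 − 15·2 = 26.0000; (r_i+r_j)·cross = 29·26.0000 = 754.0000
edge 3: (15,4)→(17.5,15)  cross = 15·15 − 17.5·4 = 155.0000; (r_i+r_j)·cross = 32.5·155.0000 = 5037.5000
edge 4: (17.5,15)→(18,28.5)  cross = 17.5·28.5 − 18·15 = 228.7500; (r_i+r_j)·cross = 35.5·228.7500 = 8120.6250
edge 5: (18,28.5)→(12,38.5)  cross = 18·38.5 − 12·28.5 = 351.0000; (r_i+r_j)·cross = 30·351.0000 = 10530.0000
edge 6: (12,38.5)→(5,38.5)  cross = 12·38.5 − 5·38.5 = 269.5000; (r_i+r_j)·cross = 17·269.5000 = 4581.5000
edge 7: (5,38.5)→(1,38)  cross = 5·38 − 1·38.5 = 151.5000; (r_i+r_j)·cross = 6·151.5000 = 909.0000
edge 8: (1,38)→(0.5,24)  cross = 1·24 − 0.5·38 = 5.0000; (r_i+r_j)·cross = 1.5·5.0000 = 7.5000
Σcross = 906.2500 → A = |Σcross|/2 = 453.1250 mm²
Σ(r_i+r_j)·cross = 26199.8750 → first moment M = |Σ|/6 = 4366.6458
R_c = M/A = 4366.6458/453.1250 = 9.6367 mm
θ = 75° = 1.308997 rad
V = θ·R_c·A = 1.308997·9.6367·453.1250 = 5715.926 mm³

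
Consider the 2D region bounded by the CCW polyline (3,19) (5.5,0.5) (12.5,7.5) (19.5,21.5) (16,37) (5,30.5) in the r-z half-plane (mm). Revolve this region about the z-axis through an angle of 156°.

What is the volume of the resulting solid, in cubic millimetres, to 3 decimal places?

Volume = 10648.873 mm³

Profile (r,z), 6 vertices: (3,19) (5.5,0.5) (12.5,7.5) (19.5,21.5) (16,37) (5,30.5)
edge 0: (3,19)→(5.5,0.5)  cross = 3·0.5 − 5.5·19 = -103.0000; (r_i+r_j)·cross = 8.5·-103.0000 = -875.5000
edge 1: (5.5,0.5)→(12.5,7.5)  cross = 5.5·7.5 − 12.5·0.5 = 35.0000; (r_i+r_j)·cross = 18·35.0000 = 630.0000
edge 2: (12.5,7.5)→(19.5,21.5)  cross = 12.5·21.5 − 19.5·7.5 = 122.5000; (r_i+r_j)·cross = 32·122.5000 = 3920.0000
edge 3: (19.5,21.5)→(16,37)  cross = 19.5·37 − 16·21.5 = 377.5000; (r_i+r_j)·cross = 35.5·377.5000 = 13401.2500
edge 4: (16,37)→(5,30.5)  cross = 16·30.5 − 5·37 = 303.0000; (r_i+r_j)·cross = 21·303.0000 = 6363.0000
edge 5: (5,30.5)→(3,19)  cross = 5·19 − 3·30.5 = 3.5000; (r_i+r_j)·cross = 8·3.5000 = 28.0000
Σcross = 738.5000 → A = |Σcross|/2 = 369.2500 mm²
Σ(r_i+r_j)·cross = 23466.7500 → first moment M = |Σ|/6 = 3911.1250
R_c = M/A = 3911.1250/369.2500 = 10.5921 mm
θ = 156° = 2.722714 rad
V = θ·R_c·A = 2.722714·10.5921·369.2500 = 10648.873 mm³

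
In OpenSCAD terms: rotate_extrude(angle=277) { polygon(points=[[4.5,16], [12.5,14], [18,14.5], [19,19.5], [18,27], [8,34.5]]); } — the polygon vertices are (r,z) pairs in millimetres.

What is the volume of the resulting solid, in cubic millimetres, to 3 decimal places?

Profile (r,z), 6 vertices: (4.5,16) (12.5,14) (18,14.5) (19,19.5) (18,27) (8,34.5)
edge 0: (4.5,16)→(12.5,14)  cross = 4.5·14 − 12.5·16 = -137.0000; (r_i+r_j)·cross = 17·-137.0000 = -2329.0000
edge 1: (12.5,14)→(18,14.5)  cross = 12.5·14.5 − 18·14 = -70.7500; (r_i+r_j)·cross = 30.5·-70.7500 = -2157.8750
edge 2: (18,14.5)→(19,19.5)  cross = 18·19.5 − 19·14.5 = 75.5000; (r_i+r_j)·cross = 37·75.5000 = 2793.5000
edge 3: (19,19.5)→(18,27)  cross = 19·27 − 18·19.5 = 162.0000; (r_i+r_j)·cross = 37·162.0000 = 5994.0000
edge 4: (18,27)→(8,34.5)  cross = 18·34.5 − 8·27 = 405.0000; (r_i+r_j)·cross = 26·405.0000 = 10530.0000
edge 5: (8,34.5)→(4.5,16)  cross = 8·16 − 4.5·34.5 = -27.2500; (r_i+r_j)·cross = 12.5·-27.2500 = -340.6250
Σcross = 407.5000 → A = |Σcross|/2 = 203.7500 mm²
Σ(r_i+r_j)·cross = 14490.0000 → first moment M = |Σ|/6 = 2415.0000
R_c = M/A = 2415.0000/203.7500 = 11.8528 mm
θ = 277° = 4.834562 rad
V = θ·R_c·A = 4.834562·11.8528·203.7500 = 11675.467 mm³

Volume = 11675.467 mm³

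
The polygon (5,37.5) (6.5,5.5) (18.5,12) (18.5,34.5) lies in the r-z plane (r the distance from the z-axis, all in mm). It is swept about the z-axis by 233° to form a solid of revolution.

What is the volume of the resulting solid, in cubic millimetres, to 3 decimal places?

Profile (r,z), 4 vertices: (5,37.5) (6.5,5.5) (18.5,12) (18.5,34.5)
edge 0: (5,37.5)→(6.5,5.5)  cross = 5·5.5 − 6.5·37.5 = -216.2500; (r_i+r_j)·cross = 11.5·-216.2500 = -2486.8750
edge 1: (6.5,5.5)→(18.5,12)  cross = 6.5·12 − 18.5·5.5 = -23.7500; (r_i+r_j)·cross = 25·-23.7500 = -593.7500
edge 2: (18.5,12)→(18.5,34.5)  cross = 18.5·34.5 − 18.5·12 = 416.2500; (r_i+r_j)·cross = 37·416.2500 = 15401.2500
edge 3: (18.5,34.5)→(5,37.5)  cross = 18.5·37.5 − 5·34.5 = 521.2500; (r_i+r_j)·cross = 23.5·521.2500 = 12249.3750
Σcross = 697.5000 → A = |Σcross|/2 = 348.7500 mm²
Σ(r_i+r_j)·cross = 24570.0000 → first moment M = |Σ|/6 = 4095.0000
R_c = M/A = 4095.0000/348.7500 = 11.7419 mm
θ = 233° = 4.066617 rad
V = θ·R_c·A = 4.066617·11.7419·348.7500 = 16652.797 mm³

Volume = 16652.797 mm³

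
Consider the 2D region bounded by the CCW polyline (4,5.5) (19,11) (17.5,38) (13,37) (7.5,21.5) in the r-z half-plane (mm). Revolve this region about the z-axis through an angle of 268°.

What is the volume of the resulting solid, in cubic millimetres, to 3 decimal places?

Profile (r,z), 5 vertices: (4,5.5) (19,11) (17.5,38) (13,37) (7.5,21.5)
edge 0: (4,5.5)→(19,11)  cross = 4·11 − 19·5.5 = -60.5000; (r_i+r_j)·cross = 23·-60.5000 = -1391.5000
edge 1: (19,11)→(17.5,38)  cross = 19·38 − 17.5·11 = 529.5000; (r_i+r_j)·cross = 36.5·529.5000 = 19326.7500
edge 2: (17.5,38)→(13,37)  cross = 17.5·37 − 13·38 = 153.5000; (r_i+r_j)·cross = 30.5·153.5000 = 4681.7500
edge 3: (13,37)→(7.5,21.5)  cross = 13·21.5 − 7.5·37 = 2.0000; (r_i+r_j)·cross = 20.5·2.0000 = 41.0000
edge 4: (7.5,21.5)→(4,5.5)  cross = 7.5·5.5 − 4·21.5 = -44.7500; (r_i+r_j)·cross = 11.5·-44.7500 = -514.6250
Σcross = 579.7500 → A = |Σcross|/2 = 289.8750 mm²
Σ(r_i+r_j)·cross = 22143.3750 → first moment M = |Σ|/6 = 3690.5625
R_c = M/A = 3690.5625/289.8750 = 12.7316 mm
θ = 268° = 4.677482 rad
V = θ·R_c·A = 4.677482·12.7316·289.8750 = 17262.541 mm³

Volume = 17262.541 mm³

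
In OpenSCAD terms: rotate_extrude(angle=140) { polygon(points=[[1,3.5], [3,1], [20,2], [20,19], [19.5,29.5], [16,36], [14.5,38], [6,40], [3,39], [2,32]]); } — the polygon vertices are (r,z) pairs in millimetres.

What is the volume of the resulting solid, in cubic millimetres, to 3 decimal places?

Volume = 16678.759 mm³

Profile (r,z), 10 vertices: (1,3.5) (3,1) (20,2) (20,19) (19.5,29.5) (16,36) (14.5,38) (6,40) (3,39) (2,32)
edge 0: (1,3.5)→(3,1)  cross = 1·1 − 3·3.5 = -9.5000; (r_i+r_j)·cross = 4·-9.5000 = -38.0000
edge 1: (3,1)→(20,2)  cross = 3·2 − 20·1 = -14.0000; (r_i+r_j)·cross = 23·-14.0000 = -322.0000
edge 2: (20,2)→(20,19)  cross = 20·19 − 20·2 = 340.0000; (r_i+r_j)·cross = 40·340.0000 = 13600.0000
edge 3: (20,19)→(19.5,29.5)  cross = 20·29.5 − 19.5·19 = 219.5000; (r_i+r_j)·cross = 39.5·219.5000 = 8670.2500
edge 4: (19.5,29.5)→(16,36)  cross = 19.5·36 − 16·29.5 = 230.0000; (r_i+r_j)·cross = 35.5·230.0000 = 8165.0000
edge 5: (16,36)→(14.5,38)  cross = 16·38 − 14.5·36 = 86.0000; (r_i+r_j)·cross = 30.5·86.0000 = 2623.0000
edge 6: (14.5,38)→(6,40)  cross = 14.5·40 − 6·38 = 352.0000; (r_i+r_j)·cross = 20.5·352.0000 = 7216.0000
edge 7: (6,40)→(3,39)  cross = 6·39 − 3·40 = 114.0000; (r_i+r_j)·cross = 9·114.0000 = 1026.0000
edge 8: (3,39)→(2,32)  cross = 3·32 − 2·39 = 18.0000; (r_i+r_j)·cross = 5·18.0000 = 90.0000
edge 9: (2,32)→(1,3.5)  cross = 2·3.5 − 1·32 = -25.0000; (r_i+r_j)·cross = 3·-25.0000 = -75.0000
Σcross = 1311.0000 → A = |Σcross|/2 = 655.5000 mm²
Σ(r_i+r_j)·cross = 40955.2500 → first moment M = |Σ|/6 = 6825.8750
R_c = M/A = 6825.8750/655.5000 = 10.4132 mm
θ = 140° = 2.443461 rad
V = θ·R_c·A = 2.443461·10.4132·655.5000 = 16678.759 mm³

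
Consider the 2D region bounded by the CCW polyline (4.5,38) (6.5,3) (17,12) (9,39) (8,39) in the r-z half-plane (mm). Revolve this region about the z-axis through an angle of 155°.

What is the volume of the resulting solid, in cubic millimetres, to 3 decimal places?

Profile (r,z), 5 vertices: (4.5,38) (6.5,3) (17,12) (9,39) (8,39)
edge 0: (4.5,38)→(6.5,3)  cross = 4.5·3 − 6.5·38 = -233.5000; (r_i+r_j)·cross = 11·-233.5000 = -2568.5000
edge 1: (6.5,3)→(17,12)  cross = 6.5·12 − 17·3 = 27.0000; (r_i+r_j)·cross = 23.5·27.0000 = 634.5000
edge 2: (17,12)→(9,39)  cross = 17·39 − 9·12 = 555.0000; (r_i+r_j)·cross = 26·555.0000 = 14430.0000
edge 3: (9,39)→(8,39)  cross = 9·39 − 8·39 = 39.0000; (r_i+r_j)·cross = 17·39.0000 = 663.0000
edge 4: (8,39)→(4.5,38)  cross = 8·38 − 4.5·39 = 128.5000; (r_i+r_j)·cross = 12.5·128.5000 = 1606.2500
Σcross = 516.0000 → A = |Σcross|/2 = 258.0000 mm²
Σ(r_i+r_j)·cross = 14765.2500 → first moment M = |Σ|/6 = 2460.8750
R_c = M/A = 2460.8750/258.0000 = 9.5383 mm
θ = 155° = 2.705260 rad
V = θ·R_c·A = 2.705260·9.5383·258.0000 = 6657.308 mm³

Volume = 6657.308 mm³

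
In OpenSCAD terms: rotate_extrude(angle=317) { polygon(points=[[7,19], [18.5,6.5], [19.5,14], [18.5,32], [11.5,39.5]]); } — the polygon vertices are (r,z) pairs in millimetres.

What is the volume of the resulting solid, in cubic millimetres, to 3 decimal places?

Profile (r,z), 5 vertices: (7,19) (18.5,6.5) (19.5,14) (18.5,32) (11.5,39.5)
edge 0: (7,19)→(18.5,6.5)  cross = 7·6.5 − 18.5·19 = -306.0000; (r_i+r_j)·cross = 25.5·-306.0000 = -7803.0000
edge 1: (18.5,6.5)→(19.5,14)  cross = 18.5·14 − 19.5·6.5 = 132.2500; (r_i+r_j)·cross = 38·132.2500 = 5025.5000
edge 2: (19.5,14)→(18.5,32)  cross = 19.5·32 − 18.5·14 = 365.0000; (r_i+r_j)·cross = 38·365.0000 = 13870.0000
edge 3: (18.5,32)→(11.5,39.5)  cross = 18.5·39.5 − 11.5·32 = 362.7500; (r_i+r_j)·cross = 30·362.7500 = 10882.5000
edge 4: (11.5,39.5)→(7,19)  cross = 11.5·19 − 7·39.5 = -58.0000; (r_i+r_j)·cross = 18.5·-58.0000 = -1073.0000
Σcross = 496.0000 → A = |Σcross|/2 = 248.0000 mm²
Σ(r_i+r_j)·cross = 20902.0000 → first moment M = |Σ|/6 = 3483.6667
R_c = M/A = 3483.6667/248.0000 = 14.0470 mm
θ = 317° = 5.532694 rad
V = θ·R_c·A = 5.532694·14.0470·248.0000 = 19274.061 mm³

Volume = 19274.061 mm³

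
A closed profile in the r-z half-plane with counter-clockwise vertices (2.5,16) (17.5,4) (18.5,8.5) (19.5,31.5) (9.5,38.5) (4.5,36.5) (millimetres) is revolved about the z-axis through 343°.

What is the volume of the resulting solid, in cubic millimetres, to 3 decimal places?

Profile (r,z), 6 vertices: (2.5,16) (17.5,4) (18.5,8.5) (19.5,31.5) (9.5,38.5) (4.5,36.5)
edge 0: (2.5,16)→(17.5,4)  cross = 2.5·4 − 17.5·16 = -270.0000; (r_i+r_j)·cross = 20·-270.0000 = -5400.0000
edge 1: (17.5,4)→(18.5,8.5)  cross = 17.5·8.5 − 18.5·4 = 74.7500; (r_i+r_j)·cross = 36·74.7500 = 2691.0000
edge 2: (18.5,8.5)→(19.5,31.5)  cross = 18.5·31.5 − 19.5·8.5 = 417.0000; (r_i+r_j)·cross = 38·417.0000 = 15846.0000
edge 3: (19.5,31.5)→(9.5,38.5)  cross = 19.5·38.5 − 9.5·31.5 = 451.5000; (r_i+r_j)·cross = 29·451.5000 = 13093.5000
edge 4: (9.5,38.5)→(4.5,36.5)  cross = 9.5·36.5 − 4.5·38.5 = 173.5000; (r_i+r_j)·cross = 14·173.5000 = 2429.0000
edge 5: (4.5,36.5)→(2.5,16)  cross = 4.5·16 − 2.5·36.5 = -19.2500; (r_i+r_j)·cross = 7·-19.2500 = -134.7500
Σcross = 827.5000 → A = |Σcross|/2 = 413.7500 mm²
Σ(r_i+r_j)·cross = 28524.7500 → first moment M = |Σ|/6 = 4754.1250
R_c = M/A = 4754.1250/413.7500 = 11.4903 mm
θ = 343° = 5.986479 rad
V = θ·R_c·A = 5.986479·11.4903·413.7500 = 28460.471 mm³

Volume = 28460.471 mm³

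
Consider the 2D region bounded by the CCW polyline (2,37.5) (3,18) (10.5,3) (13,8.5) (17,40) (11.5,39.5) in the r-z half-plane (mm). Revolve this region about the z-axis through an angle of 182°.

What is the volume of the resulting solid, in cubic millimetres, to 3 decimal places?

Profile (r,z), 6 vertices: (2,37.5) (3,18) (10.5,3) (13,8.5) (17,40) (11.5,39.5)
edge 0: (2,37.5)→(3,18)  cross = 2·18 − 3·37.5 = -76.5000; (r_i+r_j)·cross = 5·-76.5000 = -382.5000
edge 1: (3,18)→(10.5,3)  cross = 3·3 − 10.5·18 = -180.0000; (r_i+r_j)·cross = 13.5·-180.0000 = -2430.0000
edge 2: (10.5,3)→(13,8.5)  cross = 10.5·8.5 − 13·3 = 50.2500; (r_i+r_j)·cross = 23.5·50.2500 = 1180.8750
edge 3: (13,8.5)→(17,40)  cross = 13·40 − 17·8.5 = 375.5000; (r_i+r_j)·cross = 30·375.5000 = 11265.0000
edge 4: (17,40)→(11.5,39.5)  cross = 17·39.5 − 11.5·40 = 211.5000; (r_i+r_j)·cross = 28.5·211.5000 = 6027.7500
edge 5: (11.5,39.5)→(2,37.5)  cross = 11.5·37.5 − 2·39.5 = 352.2500; (r_i+r_j)·cross = 13.5·352.2500 = 4755.3750
Σcross = 733.0000 → A = |Σcross|/2 = 366.5000 mm²
Σ(r_i+r_j)·cross = 20416.5000 → first moment M = |Σ|/6 = 3402.7500
R_c = M/A = 3402.7500/366.5000 = 9.2844 mm
θ = 182° = 3.176499 rad
V = θ·R_c·A = 3.176499·9.2844·366.5000 = 10808.833 mm³

Volume = 10808.833 mm³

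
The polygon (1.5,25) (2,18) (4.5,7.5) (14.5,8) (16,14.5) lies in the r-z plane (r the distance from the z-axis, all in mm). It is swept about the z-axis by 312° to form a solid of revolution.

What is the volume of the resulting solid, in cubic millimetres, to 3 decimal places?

Profile (r,z), 5 vertices: (1.5,25) (2,18) (4.5,7.5) (14.5,8) (16,14.5)
edge 0: (1.5,25)→(2,18)  cross = 1.5·18 − 2·25 = -23.0000; (r_i+r_j)·cross = 3.5·-23.0000 = -80.5000
edge 1: (2,18)→(4.5,7.5)  cross = 2·7.5 − 4.5·18 = -66.0000; (r_i+r_j)·cross = 6.5·-66.0000 = -429.0000
edge 2: (4.5,7.5)→(14.5,8)  cross = 4.5·8 − 14.5·7.5 = -72.7500; (r_i+r_j)·cross = 19·-72.7500 = -1382.2500
edge 3: (14.5,8)→(16,14.5)  cross = 14.5·14.5 − 16·8 = 82.2500; (r_i+r_j)·cross = 30.5·82.2500 = 2508.6250
edge 4: (16,14.5)→(1.5,25)  cross = 16·25 − 1.5·14.5 = 378.2500; (r_i+r_j)·cross = 17.5·378.2500 = 6619.3750
Σcross = 298.7500 → A = |Σcross|/2 = 149.3750 mm²
Σ(r_i+r_j)·cross = 7236.2500 → first moment M = |Σ|/6 = 1206.0417
R_c = M/A = 1206.0417/149.3750 = 8.0739 mm
θ = 312° = 5.445427 rad
V = θ·R_c·A = 5.445427·8.0739·149.3750 = 6567.412 mm³

Volume = 6567.412 mm³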